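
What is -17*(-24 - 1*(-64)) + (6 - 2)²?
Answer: -664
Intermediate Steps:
-17*(-24 - 1*(-64)) + (6 - 2)² = -17*(-24 + 64) + 4² = -17*40 + 16 = -680 + 16 = -664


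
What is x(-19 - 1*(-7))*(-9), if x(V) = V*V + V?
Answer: -1188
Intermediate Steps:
x(V) = V + V**2 (x(V) = V**2 + V = V + V**2)
x(-19 - 1*(-7))*(-9) = ((-19 - 1*(-7))*(1 + (-19 - 1*(-7))))*(-9) = ((-19 + 7)*(1 + (-19 + 7)))*(-9) = -12*(1 - 12)*(-9) = -12*(-11)*(-9) = 132*(-9) = -1188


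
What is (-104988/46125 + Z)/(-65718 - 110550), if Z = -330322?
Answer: 2539367873/1355060250 ≈ 1.8740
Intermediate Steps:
(-104988/46125 + Z)/(-65718 - 110550) = (-104988/46125 - 330322)/(-65718 - 110550) = (-104988*1/46125 - 330322)/(-176268) = (-34996/15375 - 330322)*(-1/176268) = -5078735746/15375*(-1/176268) = 2539367873/1355060250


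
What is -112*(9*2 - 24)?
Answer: 672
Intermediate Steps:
-112*(9*2 - 24) = -112*(18 - 24) = -112*(-6) = 672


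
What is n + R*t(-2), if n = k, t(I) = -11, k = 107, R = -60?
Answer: 767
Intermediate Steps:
n = 107
n + R*t(-2) = 107 - 60*(-11) = 107 + 660 = 767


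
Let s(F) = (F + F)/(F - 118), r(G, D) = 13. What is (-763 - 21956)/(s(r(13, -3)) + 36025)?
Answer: -2385495/3782599 ≈ -0.63065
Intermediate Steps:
s(F) = 2*F/(-118 + F) (s(F) = (2*F)/(-118 + F) = 2*F/(-118 + F))
(-763 - 21956)/(s(r(13, -3)) + 36025) = (-763 - 21956)/(2*13/(-118 + 13) + 36025) = -22719/(2*13/(-105) + 36025) = -22719/(2*13*(-1/105) + 36025) = -22719/(-26/105 + 36025) = -22719/3782599/105 = -22719*105/3782599 = -2385495/3782599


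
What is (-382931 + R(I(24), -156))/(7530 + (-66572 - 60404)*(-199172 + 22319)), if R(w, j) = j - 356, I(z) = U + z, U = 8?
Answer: -383443/22456094058 ≈ -1.7075e-5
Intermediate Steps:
I(z) = 8 + z
R(w, j) = -356 + j
(-382931 + R(I(24), -156))/(7530 + (-66572 - 60404)*(-199172 + 22319)) = (-382931 + (-356 - 156))/(7530 + (-66572 - 60404)*(-199172 + 22319)) = (-382931 - 512)/(7530 - 126976*(-176853)) = -383443/(7530 + 22456086528) = -383443/22456094058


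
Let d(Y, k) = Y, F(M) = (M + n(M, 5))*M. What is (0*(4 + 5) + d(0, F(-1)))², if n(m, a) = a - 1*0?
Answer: 0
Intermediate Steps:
n(m, a) = a (n(m, a) = a + 0 = a)
F(M) = M*(5 + M) (F(M) = (M + 5)*M = (5 + M)*M = M*(5 + M))
(0*(4 + 5) + d(0, F(-1)))² = (0*(4 + 5) + 0)² = (0*9 + 0)² = (0 + 0)² = 0² = 0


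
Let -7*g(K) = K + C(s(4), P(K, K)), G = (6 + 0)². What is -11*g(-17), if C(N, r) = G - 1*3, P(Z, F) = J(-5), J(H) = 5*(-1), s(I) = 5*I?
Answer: 176/7 ≈ 25.143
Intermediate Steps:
J(H) = -5
P(Z, F) = -5
G = 36 (G = 6² = 36)
C(N, r) = 33 (C(N, r) = 36 - 1*3 = 36 - 3 = 33)
g(K) = -33/7 - K/7 (g(K) = -(K + 33)/7 = -(33 + K)/7 = -33/7 - K/7)
-11*g(-17) = -11*(-33/7 - ⅐*(-17)) = -11*(-33/7 + 17/7) = -11*(-16/7) = 176/7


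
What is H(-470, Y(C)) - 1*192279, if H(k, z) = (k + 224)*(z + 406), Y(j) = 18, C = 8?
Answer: -296583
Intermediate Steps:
H(k, z) = (224 + k)*(406 + z)
H(-470, Y(C)) - 1*192279 = (90944 + 224*18 + 406*(-470) - 470*18) - 1*192279 = (90944 + 4032 - 190820 - 8460) - 192279 = -104304 - 192279 = -296583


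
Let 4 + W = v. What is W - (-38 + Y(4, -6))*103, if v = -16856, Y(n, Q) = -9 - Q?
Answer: -12637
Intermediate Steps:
W = -16860 (W = -4 - 16856 = -16860)
W - (-38 + Y(4, -6))*103 = -16860 - (-38 + (-9 - 1*(-6)))*103 = -16860 - (-38 + (-9 + 6))*103 = -16860 - (-38 - 3)*103 = -16860 - (-41)*103 = -16860 - 1*(-4223) = -16860 + 4223 = -12637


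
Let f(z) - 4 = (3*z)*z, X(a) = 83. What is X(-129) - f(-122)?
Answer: -44573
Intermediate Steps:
f(z) = 4 + 3*z² (f(z) = 4 + (3*z)*z = 4 + 3*z²)
X(-129) - f(-122) = 83 - (4 + 3*(-122)²) = 83 - (4 + 3*14884) = 83 - (4 + 44652) = 83 - 1*44656 = 83 - 44656 = -44573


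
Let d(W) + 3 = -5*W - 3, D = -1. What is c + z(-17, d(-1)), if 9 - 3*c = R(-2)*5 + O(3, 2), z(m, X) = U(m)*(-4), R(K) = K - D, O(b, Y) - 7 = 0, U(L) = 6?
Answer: -65/3 ≈ -21.667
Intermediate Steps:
d(W) = -6 - 5*W (d(W) = -3 + (-5*W - 3) = -3 + (-3 - 5*W) = -6 - 5*W)
O(b, Y) = 7 (O(b, Y) = 7 + 0 = 7)
R(K) = 1 + K (R(K) = K - 1*(-1) = K + 1 = 1 + K)
z(m, X) = -24 (z(m, X) = 6*(-4) = -24)
c = 7/3 (c = 3 - ((1 - 2)*5 + 7)/3 = 3 - (-1*5 + 7)/3 = 3 - (-5 + 7)/3 = 3 - ⅓*2 = 3 - ⅔ = 7/3 ≈ 2.3333)
c + z(-17, d(-1)) = 7/3 - 24 = -65/3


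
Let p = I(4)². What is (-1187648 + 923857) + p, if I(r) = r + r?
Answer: -263727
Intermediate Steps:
I(r) = 2*r
p = 64 (p = (2*4)² = 8² = 64)
(-1187648 + 923857) + p = (-1187648 + 923857) + 64 = -263791 + 64 = -263727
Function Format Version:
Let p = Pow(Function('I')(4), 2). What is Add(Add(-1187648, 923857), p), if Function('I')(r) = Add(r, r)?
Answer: -263727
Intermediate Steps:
Function('I')(r) = Mul(2, r)
p = 64 (p = Pow(Mul(2, 4), 2) = Pow(8, 2) = 64)
Add(Add(-1187648, 923857), p) = Add(Add(-1187648, 923857), 64) = Add(-263791, 64) = -263727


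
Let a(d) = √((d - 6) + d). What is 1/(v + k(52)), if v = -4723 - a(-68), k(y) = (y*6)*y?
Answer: 11501/132273143 + I*√142/132273143 ≈ 8.6949e-5 + 9.0089e-8*I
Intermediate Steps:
a(d) = √(-6 + 2*d) (a(d) = √((-6 + d) + d) = √(-6 + 2*d))
k(y) = 6*y² (k(y) = (6*y)*y = 6*y²)
v = -4723 - I*√142 (v = -4723 - √(-6 + 2*(-68)) = -4723 - √(-6 - 136) = -4723 - √(-142) = -4723 - I*√142 ≈ -4723.0 - 11.916*I)
1/(v + k(52)) = 1/((-4723 - I*√142) + 6*52²) = 1/((-4723 - I*√142) + 6*2704) = 1/((-4723 - I*√142) + 16224) = 1/(11501 - I*√142)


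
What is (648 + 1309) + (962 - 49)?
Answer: 2870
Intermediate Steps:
(648 + 1309) + (962 - 49) = 1957 + 913 = 2870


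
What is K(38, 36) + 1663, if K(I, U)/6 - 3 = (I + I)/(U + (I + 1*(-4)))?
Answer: 59063/35 ≈ 1687.5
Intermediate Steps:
K(I, U) = 18 + 12*I/(-4 + I + U) (K(I, U) = 18 + 6*((I + I)/(U + (I + 1*(-4)))) = 18 + 6*((2*I)/(U + (I - 4))) = 18 + 6*((2*I)/(U + (-4 + I))) = 18 + 6*((2*I)/(-4 + I + U)) = 18 + 6*(2*I/(-4 + I + U)) = 18 + 12*I/(-4 + I + U))
K(38, 36) + 1663 = 6*(-12 + 3*36 + 5*38)/(-4 + 38 + 36) + 1663 = 6*(-12 + 108 + 190)/70 + 1663 = 6*(1/70)*286 + 1663 = 858/35 + 1663 = 59063/35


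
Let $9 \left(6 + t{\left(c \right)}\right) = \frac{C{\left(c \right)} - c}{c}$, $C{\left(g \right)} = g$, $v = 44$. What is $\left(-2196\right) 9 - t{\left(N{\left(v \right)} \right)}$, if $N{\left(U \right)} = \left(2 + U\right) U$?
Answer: $-19758$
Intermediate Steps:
$N{\left(U \right)} = U \left(2 + U\right)$
$t{\left(c \right)} = -6$ ($t{\left(c \right)} = -6 + \frac{\left(c - c\right) \frac{1}{c}}{9} = -6 + \frac{0 \frac{1}{c}}{9} = -6 + \frac{1}{9} \cdot 0 = -6 + 0 = -6$)
$\left(-2196\right) 9 - t{\left(N{\left(v \right)} \right)} = \left(-2196\right) 9 - -6 = -19764 + 6 = -19758$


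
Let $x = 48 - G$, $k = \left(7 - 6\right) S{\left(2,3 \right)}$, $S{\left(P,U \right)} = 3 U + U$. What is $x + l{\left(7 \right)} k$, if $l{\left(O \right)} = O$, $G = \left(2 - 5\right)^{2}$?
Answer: $123$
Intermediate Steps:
$S{\left(P,U \right)} = 4 U$
$G = 9$ ($G = \left(-3\right)^{2} = 9$)
$k = 12$ ($k = \left(7 - 6\right) 4 \cdot 3 = 1 \cdot 12 = 12$)
$x = 39$ ($x = 48 - 9 = 39$)
$x + l{\left(7 \right)} k = 39 + 7 \cdot 12 = 39 + 84 = 123$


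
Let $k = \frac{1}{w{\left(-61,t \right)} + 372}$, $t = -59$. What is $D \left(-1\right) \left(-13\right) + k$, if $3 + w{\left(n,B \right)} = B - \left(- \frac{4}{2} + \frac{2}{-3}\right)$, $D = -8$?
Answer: $- \frac{97549}{938} \approx -104.0$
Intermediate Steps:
$w{\left(n,B \right)} = - \frac{1}{3} + B$ ($w{\left(n,B \right)} = -3 - \left(-2 - \frac{2}{3} - B\right) = -3 + \left(B - \left(-2 - \frac{2}{3}\right)\right) = -3 + \left(B - - \frac{8}{3}\right) = -3 + \left(B + \frac{8}{3}\right) = -3 + \left(\frac{8}{3} + B\right) = - \frac{1}{3} + B$)
$k = \frac{3}{938}$ ($k = \frac{1}{\left(- \frac{1}{3} - 59\right) + 372} = \frac{1}{- \frac{178}{3} + 372} = \frac{1}{\frac{938}{3}} = \frac{3}{938} \approx 0.0031983$)
$D \left(-1\right) \left(-13\right) + k = \left(-8\right) \left(-1\right) \left(-13\right) + \frac{3}{938} = 8 \left(-13\right) + \frac{3}{938} = -104 + \frac{3}{938} = - \frac{97549}{938}$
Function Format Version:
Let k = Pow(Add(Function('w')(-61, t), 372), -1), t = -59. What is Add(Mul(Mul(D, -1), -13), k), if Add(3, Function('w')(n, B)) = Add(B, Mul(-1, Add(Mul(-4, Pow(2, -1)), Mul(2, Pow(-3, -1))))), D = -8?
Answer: Rational(-97549, 938) ≈ -104.00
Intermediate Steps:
Function('w')(n, B) = Add(Rational(-1, 3), B) (Function('w')(n, B) = Add(-3, Add(B, Mul(-1, Add(Mul(-4, Pow(2, -1)), Mul(2, Pow(-3, -1)))))) = Add(-3, Add(B, Mul(-1, Add(Mul(-4, Rational(1, 2)), Mul(2, Rational(-1, 3)))))) = Add(-3, Add(B, Mul(-1, Add(-2, Rational(-2, 3))))) = Add(-3, Add(B, Mul(-1, Rational(-8, 3)))) = Add(-3, Add(B, Rational(8, 3))) = Add(-3, Add(Rational(8, 3), B)) = Add(Rational(-1, 3), B))
k = Rational(3, 938) (k = Pow(Add(Add(Rational(-1, 3), -59), 372), -1) = Pow(Add(Rational(-178, 3), 372), -1) = Pow(Rational(938, 3), -1) = Rational(3, 938) ≈ 0.0031983)
Add(Mul(Mul(D, -1), -13), k) = Add(Mul(Mul(-8, -1), -13), Rational(3, 938)) = Add(Mul(8, -13), Rational(3, 938)) = Add(-104, Rational(3, 938)) = Rational(-97549, 938)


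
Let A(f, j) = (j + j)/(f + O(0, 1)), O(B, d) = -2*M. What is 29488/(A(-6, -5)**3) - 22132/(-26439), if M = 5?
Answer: 399174981284/3304875 ≈ 1.2078e+5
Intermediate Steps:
O(B, d) = -10 (O(B, d) = -2*5 = -10)
A(f, j) = 2*j/(-10 + f) (A(f, j) = (j + j)/(f - 10) = (2*j)/(-10 + f) = 2*j/(-10 + f))
29488/(A(-6, -5)**3) - 22132/(-26439) = 29488/((2*(-5)/(-10 - 6))**3) - 22132/(-26439) = 29488/((2*(-5)/(-16))**3) - 22132*(-1/26439) = 29488/((2*(-5)*(-1/16))**3) + 22132/26439 = 29488/((5/8)**3) + 22132/26439 = 29488/(125/512) + 22132/26439 = 29488*(512/125) + 22132/26439 = 15097856/125 + 22132/26439 = 399174981284/3304875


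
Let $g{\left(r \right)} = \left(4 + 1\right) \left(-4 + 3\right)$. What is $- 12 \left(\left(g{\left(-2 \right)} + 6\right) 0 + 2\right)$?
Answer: $-24$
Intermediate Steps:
$g{\left(r \right)} = -5$ ($g{\left(r \right)} = 5 \left(-1\right) = -5$)
$- 12 \left(\left(g{\left(-2 \right)} + 6\right) 0 + 2\right) = - 12 \left(\left(-5 + 6\right) 0 + 2\right) = - 12 \left(1 \cdot 0 + 2\right) = - 12 \left(0 + 2\right) = \left(-12\right) 2 = -24$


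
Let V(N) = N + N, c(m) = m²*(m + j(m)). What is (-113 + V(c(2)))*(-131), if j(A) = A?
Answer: 10611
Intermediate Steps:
c(m) = 2*m³ (c(m) = m²*(m + m) = m²*(2*m) = 2*m³)
V(N) = 2*N
(-113 + V(c(2)))*(-131) = (-113 + 2*(2*2³))*(-131) = (-113 + 2*(2*8))*(-131) = (-113 + 2*16)*(-131) = (-113 + 32)*(-131) = -81*(-131) = 10611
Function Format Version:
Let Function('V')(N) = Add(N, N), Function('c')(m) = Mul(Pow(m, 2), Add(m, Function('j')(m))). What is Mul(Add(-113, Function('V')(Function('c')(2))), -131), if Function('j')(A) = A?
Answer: 10611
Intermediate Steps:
Function('c')(m) = Mul(2, Pow(m, 3)) (Function('c')(m) = Mul(Pow(m, 2), Add(m, m)) = Mul(Pow(m, 2), Mul(2, m)) = Mul(2, Pow(m, 3)))
Function('V')(N) = Mul(2, N)
Mul(Add(-113, Function('V')(Function('c')(2))), -131) = Mul(Add(-113, Mul(2, Mul(2, Pow(2, 3)))), -131) = Mul(Add(-113, Mul(2, Mul(2, 8))), -131) = Mul(Add(-113, Mul(2, 16)), -131) = Mul(Add(-113, 32), -131) = Mul(-81, -131) = 10611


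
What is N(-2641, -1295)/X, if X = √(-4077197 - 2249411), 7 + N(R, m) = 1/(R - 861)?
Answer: 24515*I*√395413/5538945304 ≈ 0.0027831*I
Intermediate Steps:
N(R, m) = -7 + 1/(-861 + R) (N(R, m) = -7 + 1/(R - 861) = -7 + 1/(-861 + R))
X = 4*I*√395413 (X = √(-6326608) = 4*I*√395413 ≈ 2515.3*I)
N(-2641, -1295)/X = ((6028 - 7*(-2641))/(-861 - 2641))/((4*I*√395413)) = ((6028 + 18487)/(-3502))*(-I*√395413/1581652) = (-1/3502*24515)*(-I*√395413/1581652) = -(-24515)*I*√395413/5538945304 = 24515*I*√395413/5538945304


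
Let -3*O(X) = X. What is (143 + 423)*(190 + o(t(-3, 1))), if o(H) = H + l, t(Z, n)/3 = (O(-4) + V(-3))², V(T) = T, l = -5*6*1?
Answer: 285830/3 ≈ 95277.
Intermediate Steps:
l = -30 (l = -30*1 = -30)
O(X) = -X/3
t(Z, n) = 25/3 (t(Z, n) = 3*(-⅓*(-4) - 3)² = 3*(4/3 - 3)² = 3*(-5/3)² = 3*(25/9) = 25/3)
o(H) = -30 + H (o(H) = H - 30 = -30 + H)
(143 + 423)*(190 + o(t(-3, 1))) = (143 + 423)*(190 + (-30 + 25/3)) = 566*(190 - 65/3) = 566*(505/3) = 285830/3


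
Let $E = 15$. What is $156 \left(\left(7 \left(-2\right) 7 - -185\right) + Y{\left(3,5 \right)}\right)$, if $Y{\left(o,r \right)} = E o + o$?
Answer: $21060$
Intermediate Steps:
$Y{\left(o,r \right)} = 16 o$ ($Y{\left(o,r \right)} = 15 o + o = 16 o$)
$156 \left(\left(7 \left(-2\right) 7 - -185\right) + Y{\left(3,5 \right)}\right) = 156 \left(\left(7 \left(-2\right) 7 - -185\right) + 16 \cdot 3\right) = 156 \left(\left(\left(-14\right) 7 + 185\right) + 48\right) = 156 \left(\left(-98 + 185\right) + 48\right) = 156 \left(87 + 48\right) = 156 \cdot 135 = 21060$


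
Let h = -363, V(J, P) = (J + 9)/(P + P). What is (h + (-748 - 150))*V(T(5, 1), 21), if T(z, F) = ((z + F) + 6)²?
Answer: -64311/14 ≈ -4593.6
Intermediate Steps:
T(z, F) = (6 + F + z)² (T(z, F) = ((F + z) + 6)² = (6 + F + z)²)
V(J, P) = (9 + J)/(2*P) (V(J, P) = (9 + J)/((2*P)) = (9 + J)*(1/(2*P)) = (9 + J)/(2*P))
(h + (-748 - 150))*V(T(5, 1), 21) = (-363 + (-748 - 150))*((½)*(9 + (6 + 1 + 5)²)/21) = (-363 - 898)*((½)*(1/21)*(9 + 12²)) = -1261*(9 + 144)/(2*21) = -1261*153/(2*21) = -1261*51/14 = -64311/14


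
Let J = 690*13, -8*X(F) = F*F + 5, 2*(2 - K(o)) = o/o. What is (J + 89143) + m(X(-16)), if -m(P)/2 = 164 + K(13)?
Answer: 97782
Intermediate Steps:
K(o) = 3/2 (K(o) = 2 - o/(2*o) = 2 - ½*1 = 2 - ½ = 3/2)
X(F) = -5/8 - F²/8 (X(F) = -(F*F + 5)/8 = -(F² + 5)/8 = -(5 + F²)/8 = -5/8 - F²/8)
J = 8970
m(P) = -331 (m(P) = -2*(164 + 3/2) = -2*331/2 = -331)
(J + 89143) + m(X(-16)) = (8970 + 89143) - 331 = 98113 - 331 = 97782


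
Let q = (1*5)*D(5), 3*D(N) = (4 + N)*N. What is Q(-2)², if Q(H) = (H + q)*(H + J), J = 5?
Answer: 47961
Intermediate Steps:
D(N) = N*(4 + N)/3 (D(N) = ((4 + N)*N)/3 = (N*(4 + N))/3 = N*(4 + N)/3)
q = 75 (q = (1*5)*((⅓)*5*(4 + 5)) = 5*((⅓)*5*9) = 5*15 = 75)
Q(H) = (5 + H)*(75 + H) (Q(H) = (H + 75)*(H + 5) = (75 + H)*(5 + H) = (5 + H)*(75 + H))
Q(-2)² = (375 + (-2)² + 80*(-2))² = (375 + 4 - 160)² = 219² = 47961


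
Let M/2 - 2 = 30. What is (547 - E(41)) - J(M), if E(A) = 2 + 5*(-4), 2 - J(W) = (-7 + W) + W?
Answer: 684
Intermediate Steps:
M = 64 (M = 4 + 2*30 = 4 + 60 = 64)
J(W) = 9 - 2*W (J(W) = 2 - ((-7 + W) + W) = 2 - (-7 + 2*W) = 2 + (7 - 2*W) = 9 - 2*W)
E(A) = -18 (E(A) = 2 - 20 = -18)
(547 - E(41)) - J(M) = (547 - 1*(-18)) - (9 - 2*64) = (547 + 18) - (9 - 128) = 565 - 1*(-119) = 565 + 119 = 684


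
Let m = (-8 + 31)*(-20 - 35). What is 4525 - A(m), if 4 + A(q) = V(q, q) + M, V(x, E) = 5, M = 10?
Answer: 4514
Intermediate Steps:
m = -1265 (m = 23*(-55) = -1265)
A(q) = 11 (A(q) = -4 + (5 + 10) = -4 + 15 = 11)
4525 - A(m) = 4525 - 1*11 = 4525 - 11 = 4514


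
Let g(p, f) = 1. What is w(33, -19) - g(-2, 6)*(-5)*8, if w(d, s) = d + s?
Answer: 54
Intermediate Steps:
w(33, -19) - g(-2, 6)*(-5)*8 = (33 - 19) - 1*(-5)*8 = 14 - (-5)*8 = 14 - 1*(-40) = 14 + 40 = 54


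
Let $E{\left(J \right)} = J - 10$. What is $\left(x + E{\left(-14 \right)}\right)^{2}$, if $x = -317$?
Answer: $116281$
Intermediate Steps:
$E{\left(J \right)} = -10 + J$
$\left(x + E{\left(-14 \right)}\right)^{2} = \left(-317 - 24\right)^{2} = \left(-341\right)^{2} = 116281$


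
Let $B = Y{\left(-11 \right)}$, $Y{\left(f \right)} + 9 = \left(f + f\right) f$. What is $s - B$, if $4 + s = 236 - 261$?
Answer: $-262$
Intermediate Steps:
$s = -29$ ($s = -4 + \left(236 - 261\right) = -4 - 25 = -29$)
$Y{\left(f \right)} = -9 + 2 f^{2}$ ($Y{\left(f \right)} = -9 + \left(f + f\right) f = -9 + 2 f f = -9 + 2 f^{2}$)
$B = 233$ ($B = -9 + 2 \left(-11\right)^{2} = -9 + 2 \cdot 121 = -9 + 242 = 233$)
$s - B = -29 - 233 = -262$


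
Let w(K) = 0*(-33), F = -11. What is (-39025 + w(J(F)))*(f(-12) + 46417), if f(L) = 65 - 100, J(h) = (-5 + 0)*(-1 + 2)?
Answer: -1810057550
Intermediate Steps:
J(h) = -5 (J(h) = -5*1 = -5)
w(K) = 0
f(L) = -35
(-39025 + w(J(F)))*(f(-12) + 46417) = (-39025 + 0)*(-35 + 46417) = -39025*46382 = -1810057550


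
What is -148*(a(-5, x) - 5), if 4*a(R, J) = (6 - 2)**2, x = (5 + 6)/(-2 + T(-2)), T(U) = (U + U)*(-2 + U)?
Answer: 148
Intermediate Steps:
T(U) = 2*U*(-2 + U) (T(U) = (2*U)*(-2 + U) = 2*U*(-2 + U))
x = 11/14 (x = (5 + 6)/(-2 + 2*(-2)*(-2 - 2)) = 11/(-2 + 2*(-2)*(-4)) = 11/(-2 + 16) = 11/14 ≈ 0.78571)
a(R, J) = 4 (a(R, J) = (6 - 2)**2/4 = (1/4)*4**2 = (1/4)*16 = 4)
-148*(a(-5, x) - 5) = -148*(4 - 5) = -148*(-1) = 148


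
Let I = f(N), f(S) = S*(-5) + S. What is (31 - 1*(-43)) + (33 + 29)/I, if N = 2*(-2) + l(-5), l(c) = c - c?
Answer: 623/8 ≈ 77.875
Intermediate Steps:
l(c) = 0
N = -4 (N = 2*(-2) + 0 = -4 + 0 = -4)
f(S) = -4*S (f(S) = -5*S + S = -4*S)
I = 16 (I = -4*(-4) = 16)
(31 - 1*(-43)) + (33 + 29)/I = (31 - 1*(-43)) + (33 + 29)/16 = (31 + 43) + 62*(1/16) = 74 + 31/8 = 623/8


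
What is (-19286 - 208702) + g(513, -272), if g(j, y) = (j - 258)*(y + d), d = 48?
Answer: -285108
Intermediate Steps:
g(j, y) = (-258 + j)*(48 + y) (g(j, y) = (j - 258)*(y + 48) = (-258 + j)*(48 + y))
(-19286 - 208702) + g(513, -272) = (-19286 - 208702) + (-12384 - 258*(-272) + 48*513 + 513*(-272)) = -227988 + (-12384 + 70176 + 24624 - 139536) = -227988 - 57120 = -285108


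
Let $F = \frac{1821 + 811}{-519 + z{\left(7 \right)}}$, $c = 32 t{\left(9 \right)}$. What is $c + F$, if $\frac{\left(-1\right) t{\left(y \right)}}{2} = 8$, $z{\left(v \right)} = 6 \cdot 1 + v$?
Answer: $- \frac{130852}{253} \approx -517.2$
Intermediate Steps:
$z{\left(v \right)} = 6 + v$
$t{\left(y \right)} = -16$ ($t{\left(y \right)} = \left(-2\right) 8 = -16$)
$c = -512$ ($c = 32 \left(-16\right) = -512$)
$F = - \frac{1316}{253}$ ($F = \frac{1821 + 811}{-519 + \left(6 + 7\right)} = \frac{2632}{-519 + 13} = \frac{2632}{-506} = 2632 \left(- \frac{1}{506}\right) = - \frac{1316}{253} \approx -5.2016$)
$c + F = -512 - \frac{1316}{253} = - \frac{130852}{253}$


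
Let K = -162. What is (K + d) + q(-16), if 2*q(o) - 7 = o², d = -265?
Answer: -591/2 ≈ -295.50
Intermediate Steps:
q(o) = 7/2 + o²/2
(K + d) + q(-16) = (-162 - 265) + (7/2 + (½)*(-16)²) = -427 + (7/2 + (½)*256) = -427 + (7/2 + 128) = -427 + 263/2 = -591/2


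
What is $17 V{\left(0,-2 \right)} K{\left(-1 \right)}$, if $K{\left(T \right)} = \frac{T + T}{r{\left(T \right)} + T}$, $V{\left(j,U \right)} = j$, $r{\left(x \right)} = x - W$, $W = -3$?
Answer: $0$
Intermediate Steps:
$r{\left(x \right)} = 3 + x$ ($r{\left(x \right)} = x - -3 = x + 3 = 3 + x$)
$K{\left(T \right)} = \frac{2 T}{3 + 2 T}$ ($K{\left(T \right)} = \frac{T + T}{\left(3 + T\right) + T} = \frac{2 T}{3 + 2 T}$)
$17 V{\left(0,-2 \right)} K{\left(-1 \right)} = 17 \cdot 0 \cdot 2 \left(-1\right) \frac{1}{3 + 2 \left(-1\right)} = 0 \cdot 2 \left(-1\right) \frac{1}{3 - 2} = 0 \cdot 2 \left(-1\right) 1^{-1} = 0 \cdot 2 \left(-1\right) 1 = 0 \left(-2\right) = 0$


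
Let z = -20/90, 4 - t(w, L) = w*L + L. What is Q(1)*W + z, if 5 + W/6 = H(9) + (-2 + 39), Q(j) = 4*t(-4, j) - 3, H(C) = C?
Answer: 55348/9 ≈ 6149.8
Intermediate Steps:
t(w, L) = 4 - L - L*w (t(w, L) = 4 - (w*L + L) = 4 - (L*w + L) = 4 - (L + L*w) = 4 + (-L - L*w) = 4 - L - L*w)
z = -2/9 (z = -20*1/90 = -2/9 ≈ -0.22222)
Q(j) = 13 + 12*j (Q(j) = 4*(4 - j - 1*j*(-4)) - 3 = 4*(4 - j + 4*j) - 3 = 4*(4 + 3*j) - 3 = (16 + 12*j) - 3 = 13 + 12*j)
W = 246 (W = -30 + 6*(9 + (-2 + 39)) = -30 + 6*(9 + 37) = -30 + 6*46 = -30 + 276 = 246)
Q(1)*W + z = (13 + 12*1)*246 - 2/9 = (13 + 12)*246 - 2/9 = 25*246 - 2/9 = 6150 - 2/9 = 55348/9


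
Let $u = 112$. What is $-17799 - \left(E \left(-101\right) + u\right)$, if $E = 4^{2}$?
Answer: $-16295$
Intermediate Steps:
$E = 16$
$-17799 - \left(E \left(-101\right) + u\right) = -17799 - \left(16 \left(-101\right) + 112\right) = -17799 - \left(-1616 + 112\right) = -17799 - -1504 = -17799 + 1504 = -16295$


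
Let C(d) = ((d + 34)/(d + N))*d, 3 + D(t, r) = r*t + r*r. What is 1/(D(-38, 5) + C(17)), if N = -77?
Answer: -20/3649 ≈ -0.0054810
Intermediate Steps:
D(t, r) = -3 + r² + r*t (D(t, r) = -3 + (r*t + r*r) = -3 + (r*t + r²) = -3 + (r² + r*t) = -3 + r² + r*t)
C(d) = d*(34 + d)/(-77 + d) (C(d) = ((d + 34)/(d - 77))*d = ((34 + d)/(-77 + d))*d = d*(34 + d)/(-77 + d))
1/(D(-38, 5) + C(17)) = 1/((-3 + 5² + 5*(-38)) + 17*(34 + 17)/(-77 + 17)) = 1/((-3 + 25 - 190) + 17*51/(-60)) = 1/(-168 + 17*(-1/60)*51) = 1/(-168 - 289/20) = 1/(-3649/20) = -20/3649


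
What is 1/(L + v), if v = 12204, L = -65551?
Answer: -1/53347 ≈ -1.8745e-5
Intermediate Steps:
1/(L + v) = 1/(-65551 + 12204) = 1/(-53347) = -1/53347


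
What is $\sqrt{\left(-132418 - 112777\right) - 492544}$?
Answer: $3 i \sqrt{81971} \approx 858.92 i$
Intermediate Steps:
$\sqrt{\left(-132418 - 112777\right) - 492544} = \sqrt{-245195 - 492544} = \sqrt{-737739} = 3 i \sqrt{81971}$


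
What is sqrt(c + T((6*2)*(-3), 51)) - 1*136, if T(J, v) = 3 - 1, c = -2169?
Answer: -136 + I*sqrt(2167) ≈ -136.0 + 46.551*I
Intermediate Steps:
T(J, v) = 2
sqrt(c + T((6*2)*(-3), 51)) - 1*136 = sqrt(-2169 + 2) - 1*136 = sqrt(-2167) - 136 = I*sqrt(2167) - 136 = -136 + I*sqrt(2167)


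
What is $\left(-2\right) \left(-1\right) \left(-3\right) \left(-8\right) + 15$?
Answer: $63$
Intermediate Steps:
$\left(-2\right) \left(-1\right) \left(-3\right) \left(-8\right) + 15 = 2 \left(-3\right) \left(-8\right) + 15 = \left(-6\right) \left(-8\right) + 15 = 48 + 15 = 63$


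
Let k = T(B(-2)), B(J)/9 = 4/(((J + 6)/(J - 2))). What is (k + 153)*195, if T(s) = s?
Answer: 22815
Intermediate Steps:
B(J) = 36*(-2 + J)/(6 + J) (B(J) = 9*(4/(((J + 6)/(J - 2)))) = 9*(4/(((6 + J)/(-2 + J)))) = 9*(4*((-2 + J)/(6 + J))) = 9*(4*(-2 + J)/(6 + J)) = 36*(-2 + J)/(6 + J))
k = -36 (k = 36*(-2 - 2)/(6 - 2) = 36*(-4)/4 = 36*(1/4)*(-4) = -36)
(k + 153)*195 = (-36 + 153)*195 = 117*195 = 22815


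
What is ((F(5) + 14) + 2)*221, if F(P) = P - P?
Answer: 3536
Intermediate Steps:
F(P) = 0
((F(5) + 14) + 2)*221 = ((0 + 14) + 2)*221 = (14 + 2)*221 = 16*221 = 3536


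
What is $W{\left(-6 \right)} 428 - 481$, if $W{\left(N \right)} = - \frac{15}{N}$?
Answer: $589$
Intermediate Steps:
$W{\left(-6 \right)} 428 - 481 = - \frac{15}{-6} \cdot 428 - 481 = \left(-15\right) \left(- \frac{1}{6}\right) 428 - 481 = \frac{5}{2} \cdot 428 - 481 = 1070 - 481 = 589$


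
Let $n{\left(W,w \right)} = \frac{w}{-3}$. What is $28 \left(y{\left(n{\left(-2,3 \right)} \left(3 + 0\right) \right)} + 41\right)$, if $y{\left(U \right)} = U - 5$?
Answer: $924$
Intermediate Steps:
$n{\left(W,w \right)} = - \frac{w}{3}$ ($n{\left(W,w \right)} = w \left(- \frac{1}{3}\right) = - \frac{w}{3}$)
$y{\left(U \right)} = -5 + U$
$28 \left(y{\left(n{\left(-2,3 \right)} \left(3 + 0\right) \right)} + 41\right) = 28 \left(\left(-5 + \left(- \frac{1}{3}\right) 3 \left(3 + 0\right)\right) + 41\right) = 28 \left(\left(-5 - 3\right) + 41\right) = 28 \left(-8 + 41\right) = 28 \cdot 33 = 924$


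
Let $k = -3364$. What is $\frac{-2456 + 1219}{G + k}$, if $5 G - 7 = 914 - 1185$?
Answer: $\frac{6185}{17084} \approx 0.36203$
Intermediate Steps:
$G = - \frac{264}{5}$ ($G = \frac{7}{5} + \frac{914 - 1185}{5} = \frac{7}{5} + \frac{1}{5} \left(-271\right) = \frac{7}{5} - \frac{271}{5} = - \frac{264}{5} \approx -52.8$)
$\frac{-2456 + 1219}{G + k} = \frac{-2456 + 1219}{- \frac{264}{5} - 3364} = - \frac{1237}{- \frac{17084}{5}} = \left(-1237\right) \left(- \frac{5}{17084}\right) = \frac{6185}{17084}$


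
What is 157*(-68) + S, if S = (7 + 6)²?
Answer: -10507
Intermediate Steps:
S = 169 (S = 13² = 169)
157*(-68) + S = 157*(-68) + 169 = -10676 + 169 = -10507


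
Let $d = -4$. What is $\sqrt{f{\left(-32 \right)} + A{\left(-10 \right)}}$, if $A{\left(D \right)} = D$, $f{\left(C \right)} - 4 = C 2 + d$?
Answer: $i \sqrt{74} \approx 8.6023 i$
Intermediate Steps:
$f{\left(C \right)} = 2 C$ ($f{\left(C \right)} = 4 + \left(C 2 - 4\right) = 4 + \left(2 C - 4\right) = 4 + \left(-4 + 2 C\right) = 2 C$)
$\sqrt{f{\left(-32 \right)} + A{\left(-10 \right)}} = \sqrt{2 \left(-32\right) - 10} = \sqrt{-64 - 10} = \sqrt{-74} = i \sqrt{74}$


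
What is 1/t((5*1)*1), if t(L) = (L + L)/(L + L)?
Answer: 1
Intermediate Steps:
t(L) = 1 (t(L) = (2*L)/((2*L)) = (2*L)*(1/(2*L)) = 1)
1/t((5*1)*1) = 1/1 = 1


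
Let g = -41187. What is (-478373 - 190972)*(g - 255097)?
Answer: 198316213980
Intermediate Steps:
(-478373 - 190972)*(g - 255097) = (-478373 - 190972)*(-41187 - 255097) = -669345*(-296284) = 198316213980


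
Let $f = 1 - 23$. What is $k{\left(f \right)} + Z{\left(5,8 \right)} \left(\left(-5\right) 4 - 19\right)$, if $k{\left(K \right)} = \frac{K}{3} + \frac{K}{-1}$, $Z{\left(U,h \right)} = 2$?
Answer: $- \frac{190}{3} \approx -63.333$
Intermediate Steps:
$f = -22$ ($f = 1 - 23 = -22$)
$k{\left(K \right)} = - \frac{2 K}{3}$ ($k{\left(K \right)} = K \frac{1}{3} + K \left(-1\right) = \frac{K}{3} - K = - \frac{2 K}{3}$)
$k{\left(f \right)} + Z{\left(5,8 \right)} \left(\left(-5\right) 4 - 19\right) = \left(- \frac{2}{3}\right) \left(-22\right) + 2 \left(\left(-5\right) 4 - 19\right) = \frac{44}{3} + 2 \left(-20 - 19\right) = \frac{44}{3} + 2 \left(-39\right) = \frac{44}{3} - 78 = - \frac{190}{3}$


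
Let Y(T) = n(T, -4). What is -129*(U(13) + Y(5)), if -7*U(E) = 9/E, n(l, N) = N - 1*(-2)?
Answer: 24639/91 ≈ 270.76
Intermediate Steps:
n(l, N) = 2 + N (n(l, N) = N + 2 = 2 + N)
Y(T) = -2 (Y(T) = 2 - 4 = -2)
U(E) = -9/(7*E)
-129*(U(13) + Y(5)) = -129*(-9/7/13 - 2) = -129*(-9/7*1/13 - 2) = -129*(-9/91 - 2) = -129*(-191/91) = 24639/91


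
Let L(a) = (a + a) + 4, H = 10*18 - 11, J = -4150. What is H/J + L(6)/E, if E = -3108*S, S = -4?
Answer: -127163/3224550 ≈ -0.039436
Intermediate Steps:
H = 169 (H = 180 - 11 = 169)
L(a) = 4 + 2*a (L(a) = 2*a + 4 = 4 + 2*a)
E = 12432 (E = -3108*(-4) = 12432)
H/J + L(6)/E = 169/(-4150) + (4 + 2*6)/12432 = 169*(-1/4150) + (4 + 12)*(1/12432) = -169/4150 + 16*(1/12432) = -169/4150 + 1/777 = -127163/3224550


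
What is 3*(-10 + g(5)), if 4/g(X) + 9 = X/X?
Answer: -63/2 ≈ -31.500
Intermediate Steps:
g(X) = -½ (g(X) = 4/(-9 + X/X) = 4/(-9 + 1) = 4/(-8) = 4*(-⅛) = -½)
3*(-10 + g(5)) = 3*(-10 - ½) = 3*(-21/2) = -63/2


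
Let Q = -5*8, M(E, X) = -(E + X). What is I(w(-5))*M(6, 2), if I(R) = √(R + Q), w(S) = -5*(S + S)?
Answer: -8*√10 ≈ -25.298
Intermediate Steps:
M(E, X) = -E - X
Q = -40
w(S) = -10*S
I(R) = √(-40 + R) (I(R) = √(R - 40) = √(-40 + R))
I(w(-5))*M(6, 2) = √(-40 - 10*(-5))*(-1*6 - 1*2) = √(-40 + 50)*(-6 - 2) = √10*(-8) = -8*√10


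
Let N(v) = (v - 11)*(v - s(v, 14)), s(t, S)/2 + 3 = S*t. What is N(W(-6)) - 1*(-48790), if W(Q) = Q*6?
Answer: 2824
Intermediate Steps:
s(t, S) = -6 + 2*S*t (s(t, S) = -6 + 2*(S*t) = -6 + 2*S*t)
W(Q) = 6*Q
N(v) = (-11 + v)*(6 - 27*v) (N(v) = (v - 11)*(v - (-6 + 2*14*v)) = (-11 + v)*(v - (-6 + 28*v)) = (-11 + v)*(v + (6 - 28*v)) = (-11 + v)*(6 - 27*v))
N(W(-6)) - 1*(-48790) = (-66 - 27*(6*(-6))² + 303*(6*(-6))) - 1*(-48790) = (-66 - 27*(-36)² + 303*(-36)) + 48790 = (-66 - 27*1296 - 10908) + 48790 = (-66 - 34992 - 10908) + 48790 = -45966 + 48790 = 2824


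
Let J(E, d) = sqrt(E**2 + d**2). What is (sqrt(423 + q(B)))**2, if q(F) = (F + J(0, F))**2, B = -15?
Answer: 423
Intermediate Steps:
q(F) = (F + sqrt(F**2))**2 (q(F) = (F + sqrt(0**2 + F**2))**2 = (F + sqrt(0 + F**2))**2 = (F + sqrt(F**2))**2)
(sqrt(423 + q(B)))**2 = (sqrt(423 + (-15 + sqrt((-15)**2))**2))**2 = (sqrt(423 + (-15 + sqrt(225))**2))**2 = (sqrt(423 + (-15 + 15)**2))**2 = (sqrt(423 + 0**2))**2 = (sqrt(423 + 0))**2 = (sqrt(423))**2 = (3*sqrt(47))**2 = 423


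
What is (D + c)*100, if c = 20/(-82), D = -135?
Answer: -554500/41 ≈ -13524.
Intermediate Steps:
c = -10/41 (c = 20*(-1/82) = -10/41 ≈ -0.24390)
(D + c)*100 = (-135 - 10/41)*100 = -5545/41*100 = -554500/41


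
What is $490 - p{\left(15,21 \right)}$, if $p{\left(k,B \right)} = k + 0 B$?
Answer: $475$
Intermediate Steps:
$p{\left(k,B \right)} = k$ ($p{\left(k,B \right)} = k + 0 = k$)
$490 - p{\left(15,21 \right)} = 490 - 15 = 475$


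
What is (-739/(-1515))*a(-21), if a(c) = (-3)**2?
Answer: 2217/505 ≈ 4.3901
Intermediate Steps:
a(c) = 9
(-739/(-1515))*a(-21) = -739/(-1515)*9 = -739*(-1/1515)*9 = (739/1515)*9 = 2217/505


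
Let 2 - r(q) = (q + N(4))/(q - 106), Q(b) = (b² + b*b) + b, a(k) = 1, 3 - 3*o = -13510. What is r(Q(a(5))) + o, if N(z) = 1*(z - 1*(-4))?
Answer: 1392490/309 ≈ 4506.4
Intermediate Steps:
o = 13513/3 (o = 1 - ⅓*(-13510) = 1 + 13510/3 = 13513/3 ≈ 4504.3)
N(z) = 4 + z (N(z) = 1*(z + 4) = 1*(4 + z) = 4 + z)
Q(b) = b + 2*b² (Q(b) = (b² + b²) + b = 2*b² + b = b + 2*b²)
r(q) = 2 - (8 + q)/(-106 + q) (r(q) = 2 - (q + (4 + 4))/(q - 106) = 2 - (q + 8)/(-106 + q) = 2 - (8 + q)/(-106 + q))
r(Q(a(5))) + o = (-220 + 1*(1 + 2*1))/(-106 + 1*(1 + 2*1)) + 13513/3 = (-220 + 1*(1 + 2))/(-106 + 1*(1 + 2)) + 13513/3 = (-220 + 1*3)/(-106 + 1*3) + 13513/3 = (-220 + 3)/(-106 + 3) + 13513/3 = -217/(-103) + 13513/3 = -1/103*(-217) + 13513/3 = 217/103 + 13513/3 = 1392490/309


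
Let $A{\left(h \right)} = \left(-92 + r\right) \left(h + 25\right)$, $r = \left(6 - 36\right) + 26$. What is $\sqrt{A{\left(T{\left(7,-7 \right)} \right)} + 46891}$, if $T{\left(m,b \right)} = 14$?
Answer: $\sqrt{43147} \approx 207.72$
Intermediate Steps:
$r = -4$ ($r = -30 + 26 = -4$)
$A{\left(h \right)} = -2400 - 96 h$ ($A{\left(h \right)} = \left(-92 - 4\right) \left(h + 25\right) = - 96 \left(25 + h\right) = -2400 - 96 h$)
$\sqrt{A{\left(T{\left(7,-7 \right)} \right)} + 46891} = \sqrt{\left(-2400 - 1344\right) + 46891} = \sqrt{-3744 + 46891} = \sqrt{43147}$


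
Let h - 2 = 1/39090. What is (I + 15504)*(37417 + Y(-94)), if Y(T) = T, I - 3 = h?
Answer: 7542316575651/13030 ≈ 5.7884e+8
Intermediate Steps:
h = 78181/39090 (h = 2 + 1/39090 = 78181/39090 ≈ 2.0000)
I = 195451/39090 (I = 3 + 78181/39090 = 195451/39090 ≈ 5.0000)
(I + 15504)*(37417 + Y(-94)) = (195451/39090 + 15504)*(37417 - 94) = (606246811/39090)*37323 = 7542316575651/13030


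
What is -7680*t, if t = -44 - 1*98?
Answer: 1090560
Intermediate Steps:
t = -142 (t = -44 - 98 = -142)
-7680*t = -7680*(-142) = -1920*(-568) = 1090560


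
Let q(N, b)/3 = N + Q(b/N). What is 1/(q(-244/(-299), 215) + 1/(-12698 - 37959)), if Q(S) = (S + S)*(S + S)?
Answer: 225439657612/187781361023440525 ≈ 1.2005e-6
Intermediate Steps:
Q(S) = 4*S² (Q(S) = (2*S)*(2*S) = 4*S²)
q(N, b) = 3*N + 12*b²/N² (q(N, b) = 3*(N + 4*(b/N)²) = 3*(N + 4*(b²/N²)) = 3*(N + 4*b²/N²) = 3*N + 12*b²/N²)
1/(q(-244/(-299), 215) + 1/(-12698 - 37959)) = 1/((3*(-244/(-299)) + 12*215²/(-244/(-299))²) + 1/(-12698 - 37959)) = 1/((3*(-244*(-1/299)) + 12*46225/(-244*(-1/299))²) + 1/(-50657)) = 1/((3*(244/299) + 12*46225/(244/299)²) - 1/50657) = 1/((732/299 + 12*(89401/59536)*46225) - 1/50657) = 1/((732/299 + 12397683675/14884) - 1/50657) = 1/(3706918313913/4450316 - 1/50657) = 1/(187781361023440525/225439657612) = 225439657612/187781361023440525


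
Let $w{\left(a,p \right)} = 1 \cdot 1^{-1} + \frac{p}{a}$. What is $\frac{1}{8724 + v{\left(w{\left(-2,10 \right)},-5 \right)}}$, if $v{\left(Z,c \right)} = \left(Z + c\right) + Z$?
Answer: $\frac{1}{8711} \approx 0.0001148$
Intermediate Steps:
$w{\left(a,p \right)} = 1 + \frac{p}{a}$ ($w{\left(a,p \right)} = 1 \cdot 1 + \frac{p}{a} = 1 + \frac{p}{a}$)
$v{\left(Z,c \right)} = c + 2 Z$
$\frac{1}{8724 + v{\left(w{\left(-2,10 \right)},-5 \right)}} = \frac{1}{8724 + \left(-5 + 2 \frac{-2 + 10}{-2}\right)} = \frac{1}{8724 + \left(-5 + 2 \left(\left(- \frac{1}{2}\right) 8\right)\right)} = \frac{1}{8724 + \left(-5 + 2 \left(-4\right)\right)} = \frac{1}{8724 - 13} = \frac{1}{8711}$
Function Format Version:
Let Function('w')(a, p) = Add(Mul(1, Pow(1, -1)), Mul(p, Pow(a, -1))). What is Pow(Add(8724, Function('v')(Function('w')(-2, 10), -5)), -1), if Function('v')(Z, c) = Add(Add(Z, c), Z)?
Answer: Rational(1, 8711) ≈ 0.00011480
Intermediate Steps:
Function('w')(a, p) = Add(1, Mul(p, Pow(a, -1))) (Function('w')(a, p) = Add(Mul(1, 1), Mul(p, Pow(a, -1))) = Add(1, Mul(p, Pow(a, -1))))
Function('v')(Z, c) = Add(c, Mul(2, Z))
Pow(Add(8724, Function('v')(Function('w')(-2, 10), -5)), -1) = Pow(Add(8724, Add(-5, Mul(2, Mul(Pow(-2, -1), Add(-2, 10))))), -1) = Pow(Add(8724, Add(-5, Mul(2, Mul(Rational(-1, 2), 8)))), -1) = Pow(Add(8724, Add(-5, Mul(2, -4))), -1) = Pow(Add(8724, Add(-5, -8)), -1) = Pow(Add(8724, -13), -1) = Pow(8711, -1) = Rational(1, 8711)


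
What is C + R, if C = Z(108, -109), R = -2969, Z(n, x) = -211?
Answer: -3180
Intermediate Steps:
C = -211
C + R = -211 - 2969 = -3180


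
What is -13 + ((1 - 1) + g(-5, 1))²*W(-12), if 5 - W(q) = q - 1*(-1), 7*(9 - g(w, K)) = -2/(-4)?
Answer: 61863/49 ≈ 1262.5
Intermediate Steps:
g(w, K) = 125/14 (g(w, K) = 9 - (-2)/(7*(-4)) = 9 - (-2)*(-1)/(7*4) = 9 - ⅐*½ = 9 - 1/14 = 125/14)
W(q) = 4 - q (W(q) = 5 - (q - 1*(-1)) = 5 - (q + 1) = 5 - (1 + q) = 5 + (-1 - q) = 4 - q)
-13 + ((1 - 1) + g(-5, 1))²*W(-12) = -13 + ((1 - 1) + 125/14)²*(4 - 1*(-12)) = -13 + (0 + 125/14)²*(4 + 12) = -13 + (125/14)²*16 = -13 + (15625/196)*16 = -13 + 62500/49 = 61863/49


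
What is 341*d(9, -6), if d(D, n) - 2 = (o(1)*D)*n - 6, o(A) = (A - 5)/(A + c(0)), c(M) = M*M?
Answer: 72292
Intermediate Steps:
c(M) = M²
o(A) = (-5 + A)/A (o(A) = (A - 5)/(A + 0²) = (-5 + A)/(A + 0) = (-5 + A)/A)
d(D, n) = -4 - 4*D*n (d(D, n) = 2 + ((((-5 + 1)/1)*D)*n - 6) = 2 + (((1*(-4))*D)*n - 6) = 2 + ((-4*D)*n - 6) = 2 + (-4*D*n - 6) = 2 + (-6 - 4*D*n) = -4 - 4*D*n)
341*d(9, -6) = 341*(-4 - 4*9*(-6)) = 341*(-4 + 216) = 341*212 = 72292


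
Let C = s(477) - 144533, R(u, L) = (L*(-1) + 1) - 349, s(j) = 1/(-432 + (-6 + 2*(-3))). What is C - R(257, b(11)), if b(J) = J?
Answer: -64013257/444 ≈ -1.4417e+5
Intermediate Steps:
s(j) = -1/444 (s(j) = 1/(-432 + (-6 - 6)) = 1/(-432 - 12) = 1/(-444) = -1/444)
R(u, L) = -348 - L (R(u, L) = (-L + 1) - 349 = (1 - L) - 349 = -348 - L)
C = -64172653/444 (C = -1/444 - 144533 = -64172653/444 ≈ -1.4453e+5)
C - R(257, b(11)) = -64172653/444 - (-348 - 1*11) = -64172653/444 - (-348 - 11) = -64172653/444 - 1*(-359) = -64172653/444 + 359 = -64013257/444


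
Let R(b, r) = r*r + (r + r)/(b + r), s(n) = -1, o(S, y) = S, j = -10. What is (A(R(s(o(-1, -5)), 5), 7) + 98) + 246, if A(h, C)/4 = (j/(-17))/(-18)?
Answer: 52612/153 ≈ 343.87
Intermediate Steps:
R(b, r) = r² + 2*r/(b + r) (R(b, r) = r² + (2*r)/(b + r) = r² + 2*r/(b + r))
A(h, C) = -20/153 (A(h, C) = 4*(-10/(-17)/(-18)) = 4*(-10*(-1/17)*(-1/18)) = 4*((10/17)*(-1/18)) = 4*(-5/153) = -20/153)
(A(R(s(o(-1, -5)), 5), 7) + 98) + 246 = (-20/153 + 98) + 246 = 14974/153 + 246 = 52612/153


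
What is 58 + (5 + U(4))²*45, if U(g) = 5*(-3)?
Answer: 4558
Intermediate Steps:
U(g) = -15
58 + (5 + U(4))²*45 = 58 + (5 - 15)²*45 = 58 + (-10)²*45 = 58 + 100*45 = 58 + 4500 = 4558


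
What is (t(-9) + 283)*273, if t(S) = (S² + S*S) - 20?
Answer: 116025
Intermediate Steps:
t(S) = -20 + 2*S² (t(S) = (S² + S²) - 20 = 2*S² - 20 = -20 + 2*S²)
(t(-9) + 283)*273 = ((-20 + 2*(-9)²) + 283)*273 = ((-20 + 2*81) + 283)*273 = ((-20 + 162) + 283)*273 = (142 + 283)*273 = 425*273 = 116025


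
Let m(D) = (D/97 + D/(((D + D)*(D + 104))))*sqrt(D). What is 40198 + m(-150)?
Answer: 40198 - 69485*I*sqrt(6)/8924 ≈ 40198.0 - 19.072*I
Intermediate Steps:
m(D) = sqrt(D)*(1/(2*(104 + D)) + D/97) (m(D) = (D*(1/97) + D/(((2*D)*(104 + D))))*sqrt(D) = (D/97 + D/((2*D*(104 + D))))*sqrt(D) = (D/97 + D*(1/(2*D*(104 + D))))*sqrt(D) = (D/97 + 1/(2*(104 + D)))*sqrt(D) = (1/(2*(104 + D)) + D/97)*sqrt(D) = sqrt(D)*(1/(2*(104 + D)) + D/97))
40198 + m(-150) = 40198 + sqrt(-150)*(97 + 2*(-150)**2 + 208*(-150))/(194*(104 - 150)) = 40198 + (1/194)*(5*I*sqrt(6))*(97 + 2*22500 - 31200)/(-46) = 40198 + (1/194)*(5*I*sqrt(6))*(-1/46)*(97 + 45000 - 31200) = 40198 + (1/194)*(5*I*sqrt(6))*(-1/46)*13897 = 40198 - 69485*I*sqrt(6)/8924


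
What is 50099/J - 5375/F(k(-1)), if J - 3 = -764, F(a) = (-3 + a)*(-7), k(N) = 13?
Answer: 116689/10654 ≈ 10.953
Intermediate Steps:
F(a) = 21 - 7*a
J = -761 (J = 3 - 764 = -761)
50099/J - 5375/F(k(-1)) = 50099/(-761) - 5375/(21 - 7*13) = 50099*(-1/761) - 5375/(21 - 91) = -50099/761 - 5375/(-70) = -50099/761 - 5375*(-1/70) = -50099/761 + 1075/14 = 116689/10654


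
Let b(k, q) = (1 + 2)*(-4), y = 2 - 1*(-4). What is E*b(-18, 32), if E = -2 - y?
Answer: 96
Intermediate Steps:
y = 6 (y = 2 + 4 = 6)
b(k, q) = -12 (b(k, q) = 3*(-4) = -12)
E = -8 (E = -2 - 1*6 = -2 - 6 = -8)
E*b(-18, 32) = -8*(-12) = 96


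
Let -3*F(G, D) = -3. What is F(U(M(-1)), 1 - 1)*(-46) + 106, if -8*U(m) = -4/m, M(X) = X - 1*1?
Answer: 60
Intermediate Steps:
M(X) = -1 + X (M(X) = X - 1 = -1 + X)
U(m) = 1/(2*m) (U(m) = -(-1)/(2*m) = 1/(2*m))
F(G, D) = 1 (F(G, D) = -⅓*(-3) = 1)
F(U(M(-1)), 1 - 1)*(-46) + 106 = 1*(-46) + 106 = -46 + 106 = 60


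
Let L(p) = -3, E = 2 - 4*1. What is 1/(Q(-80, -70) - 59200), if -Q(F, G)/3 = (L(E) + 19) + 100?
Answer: -1/59548 ≈ -1.6793e-5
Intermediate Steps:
E = -2 (E = 2 - 4 = -2)
Q(F, G) = -348 (Q(F, G) = -3*((-3 + 19) + 100) = -3*(16 + 100) = -3*116 = -348)
1/(Q(-80, -70) - 59200) = 1/(-348 - 59200) = 1/(-59548) = -1/59548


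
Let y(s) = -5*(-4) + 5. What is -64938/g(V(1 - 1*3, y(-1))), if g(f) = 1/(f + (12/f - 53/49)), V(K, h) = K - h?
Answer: 272306680/147 ≈ 1.8524e+6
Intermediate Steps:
y(s) = 25 (y(s) = 20 + 5 = 25)
g(f) = 1/(-53/49 + f + 12/f) (g(f) = 1/(f + (12/f - 53*1/49)) = 1/(f + (12/f - 53/49)) = 1/(f + (-53/49 + 12/f)) = 1/(-53/49 + f + 12/f))
-64938/g(V(1 - 1*3, y(-1))) = -64938*(588 - 53*((1 - 1*3) - 1*25) + 49*((1 - 1*3) - 1*25)²)/(49*((1 - 1*3) - 1*25)) = -64938*(588 - 53*((1 - 3) - 25) + 49*((1 - 3) - 25)²)/(49*((1 - 3) - 25)) = -64938*(588 - 53*(-2 - 25) + 49*(-2 - 25)²)/(49*(-2 - 25)) = -64938/(49*(-27)/(588 - 53*(-27) + 49*(-27)²)) = -64938/(49*(-27)/(588 + 1431 + 49*729)) = -64938/(49*(-27)/(588 + 1431 + 35721)) = -64938/(49*(-27)/37740) = -64938/(49*(-27)*(1/37740)) = -64938/(-441/12580) = -64938*(-12580/441) = 272306680/147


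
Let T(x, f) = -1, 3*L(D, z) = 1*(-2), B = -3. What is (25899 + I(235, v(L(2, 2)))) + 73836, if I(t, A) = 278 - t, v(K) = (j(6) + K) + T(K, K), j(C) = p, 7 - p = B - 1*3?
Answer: 99778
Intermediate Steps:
L(D, z) = -⅔ (L(D, z) = (1*(-2))/3 = (⅓)*(-2) = -⅔)
p = 13 (p = 7 - (-3 - 1*3) = 7 - (-3 - 3) = 7 - 1*(-6) = 7 + 6 = 13)
j(C) = 13
v(K) = 12 + K (v(K) = (13 + K) - 1 = 12 + K)
(25899 + I(235, v(L(2, 2)))) + 73836 = (25899 + (278 - 1*235)) + 73836 = (25899 + (278 - 235)) + 73836 = (25899 + 43) + 73836 = 25942 + 73836 = 99778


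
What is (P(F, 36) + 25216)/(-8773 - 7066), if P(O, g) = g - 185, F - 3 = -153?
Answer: -25067/15839 ≈ -1.5826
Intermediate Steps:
F = -150 (F = 3 - 153 = -150)
P(O, g) = -185 + g
(P(F, 36) + 25216)/(-8773 - 7066) = ((-185 + 36) + 25216)/(-8773 - 7066) = (-149 + 25216)/(-15839) = 25067*(-1/15839) = -25067/15839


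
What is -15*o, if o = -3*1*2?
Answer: 90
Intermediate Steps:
o = -6 (o = -3*2 = -6)
-15*o = -15*(-6) = 90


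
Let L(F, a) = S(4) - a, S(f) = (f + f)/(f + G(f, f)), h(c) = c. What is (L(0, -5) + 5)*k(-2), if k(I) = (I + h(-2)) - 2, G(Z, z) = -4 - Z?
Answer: -48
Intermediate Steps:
S(f) = -f/2 (S(f) = (f + f)/(f + (-4 - f)) = (2*f)/(-4) = (2*f)*(-1/4) = -f/2)
k(I) = -4 + I (k(I) = (I - 2) - 2 = (-2 + I) - 2 = -4 + I)
L(F, a) = -2 - a (L(F, a) = -1/2*4 - a = -2 - a)
(L(0, -5) + 5)*k(-2) = ((-2 - 1*(-5)) + 5)*(-4 - 2) = ((-2 + 5) + 5)*(-6) = (3 + 5)*(-6) = 8*(-6) = -48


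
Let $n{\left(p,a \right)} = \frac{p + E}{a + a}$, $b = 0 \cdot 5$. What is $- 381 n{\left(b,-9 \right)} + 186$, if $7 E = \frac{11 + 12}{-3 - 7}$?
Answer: $\frac{75199}{420} \approx 179.05$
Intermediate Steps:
$b = 0$
$E = - \frac{23}{70}$ ($E = \frac{\left(11 + 12\right) \frac{1}{-3 - 7}}{7} = \frac{23 \frac{1}{-3 - 7}}{7} = \frac{23 \frac{1}{-10}}{7} = \frac{23 \left(- \frac{1}{10}\right)}{7} = \frac{1}{7} \left(- \frac{23}{10}\right) = - \frac{23}{70} \approx -0.32857$)
$n{\left(p,a \right)} = \frac{- \frac{23}{70} + p}{2 a}$ ($n{\left(p,a \right)} = \frac{p - \frac{23}{70}}{a + a} = \frac{- \frac{23}{70} + p}{2 a}$)
$- 381 n{\left(b,-9 \right)} + 186 = - 381 \frac{-23 + 70 \cdot 0}{140 \left(-9\right)} + 186 = - 381 \cdot \frac{1}{140} \left(- \frac{1}{9}\right) \left(-23 + 0\right) + 186 = - 381 \cdot \frac{1}{140} \left(- \frac{1}{9}\right) \left(-23\right) + 186 = \left(-381\right) \frac{23}{1260} + 186 = - \frac{2921}{420} + 186 = \frac{75199}{420}$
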